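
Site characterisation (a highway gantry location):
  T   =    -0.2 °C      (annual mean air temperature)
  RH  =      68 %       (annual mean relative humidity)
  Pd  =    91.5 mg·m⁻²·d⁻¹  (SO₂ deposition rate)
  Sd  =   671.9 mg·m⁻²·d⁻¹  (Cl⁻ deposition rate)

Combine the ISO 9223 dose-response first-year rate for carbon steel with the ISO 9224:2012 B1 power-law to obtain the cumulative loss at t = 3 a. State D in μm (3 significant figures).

carbon steel: temperature factor f = +0.150·(-10.2) = -1.5300
  sulphur-dioxide contribution → 15.63 μm/a
  chloride contribution → 54.03 μm/a
  ⇒ r_corr(carbon steel) = 69.66 μm/a
ISO 9224: D(t) = r_corr · t^b with b = 0.523 (carbon steel, B1)
  D(3) = 69.66 × 3^0.523 = 69.66 × 1.776 = 123.7 μm

D(3) = 124 μm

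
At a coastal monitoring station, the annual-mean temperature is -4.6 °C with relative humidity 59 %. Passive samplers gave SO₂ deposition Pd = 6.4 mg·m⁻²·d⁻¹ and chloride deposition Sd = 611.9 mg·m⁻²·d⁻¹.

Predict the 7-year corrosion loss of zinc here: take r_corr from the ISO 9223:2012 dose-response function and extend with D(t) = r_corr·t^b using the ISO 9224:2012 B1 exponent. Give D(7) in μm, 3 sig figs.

zinc: temperature factor f = +0.038·(-14.6) = -0.5548
  sulphur-dioxide contribution → 0.253 μm/a
  chloride contribution → 0.7356 μm/a
  ⇒ r_corr(zinc) = 0.9885 μm/a
ISO 9224: D(t) = r_corr · t^b with b = 0.813 (zinc, B1)
  D(7) = 0.9885 × 7^0.813 = 0.9885 × 4.865 = 4.809 μm

D(7) = 4.81 μm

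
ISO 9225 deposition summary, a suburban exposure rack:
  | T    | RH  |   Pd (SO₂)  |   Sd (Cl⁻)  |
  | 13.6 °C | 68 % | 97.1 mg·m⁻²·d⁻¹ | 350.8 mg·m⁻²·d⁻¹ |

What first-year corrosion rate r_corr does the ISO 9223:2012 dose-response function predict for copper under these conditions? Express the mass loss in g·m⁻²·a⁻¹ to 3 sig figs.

r_corr = 16.5 g·m⁻²·a⁻¹

copper: f(T) = -0.080·(T−10) [T>10 °C] = -0.2880
  Pd branch = 0.0053·Pd^0.26·e^(0.059·RH+f) = 0.7215 μm/a
  Sd branch = 0.01025·Sd^0.27·e^(0.036·RH+0.049·T) = 1.123 μm/a
  sum: 0.7215 + 1.123 → r_corr = 1.845 μm/a
Convert to mass loss: 1.845 μm/a × 8.96 g/cm³ = 16.53 g·m⁻²·a⁻¹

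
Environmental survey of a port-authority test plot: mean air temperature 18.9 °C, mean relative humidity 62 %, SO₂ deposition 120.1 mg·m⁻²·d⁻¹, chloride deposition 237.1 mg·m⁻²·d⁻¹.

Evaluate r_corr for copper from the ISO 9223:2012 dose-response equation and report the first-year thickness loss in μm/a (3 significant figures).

r_corr = 1.41 μm/a

copper: f(T) = -0.080·(T−10) [T>10 °C] = -0.7120
  SO₂ term: 0.0053·120.1^0.26·exp(0.059·62-0.7120) = 0.3503
  Cl⁻ term: 0.01025·237.1^0.27·exp(0.036·62+0.049·18.9) = 1.056
  sum: 0.3503 + 1.056 → r_corr = 1.406 μm/a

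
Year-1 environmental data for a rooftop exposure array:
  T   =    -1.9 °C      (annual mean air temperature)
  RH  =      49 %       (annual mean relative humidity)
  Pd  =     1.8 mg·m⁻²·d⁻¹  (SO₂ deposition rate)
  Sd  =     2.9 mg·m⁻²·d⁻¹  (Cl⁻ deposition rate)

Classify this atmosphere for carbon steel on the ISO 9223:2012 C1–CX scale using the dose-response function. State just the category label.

carbon steel: T≤10 °C ⇒ hinge +0.150·(-1.9−10) = -1.7850
  Pd branch = 1.77·Pd^0.52·e^(0.02·RH+f) = 1.074 μm/a
  Sd branch = 0.102·Sd^0.62·e^(0.033·RH+0.04·T) = 0.9216 μm/a
  r_corr = 1.074 + 0.9216 = 1.996 μm/a
2 μm/a falls in (1.3, 25] for carbon steel → category C2

C2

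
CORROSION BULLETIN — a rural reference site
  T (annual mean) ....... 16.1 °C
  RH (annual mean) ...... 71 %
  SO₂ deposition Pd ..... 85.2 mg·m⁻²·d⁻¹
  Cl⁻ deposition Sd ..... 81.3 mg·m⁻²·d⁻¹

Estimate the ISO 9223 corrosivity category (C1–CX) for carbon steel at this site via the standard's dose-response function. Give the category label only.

carbon steel: temperature factor f = -0.054·(6.1) = -0.3294
  SO₂ term: 1.77·85.2^0.52·exp(0.02·71-0.3294) = 53.14
  Sd branch = 0.102·Sd^0.62·e^(0.033·RH+0.04·T) = 30.91 μm/a
  sum: 53.14 + 30.91 → r_corr = 84.05 μm/a
ISO 9223 Table 2 (carbon steel): 80 < 84.1 ≤ 200 μm/a ⇒ C5

C5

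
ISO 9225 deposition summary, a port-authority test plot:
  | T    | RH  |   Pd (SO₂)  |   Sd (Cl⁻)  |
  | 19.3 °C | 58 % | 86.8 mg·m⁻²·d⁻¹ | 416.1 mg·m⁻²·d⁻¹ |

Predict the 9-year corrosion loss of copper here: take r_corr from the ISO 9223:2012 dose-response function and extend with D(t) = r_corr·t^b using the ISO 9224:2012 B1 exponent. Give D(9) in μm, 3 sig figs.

D(9) = 5.76 μm

copper: f(T) = -0.080·(T−10) [T>10 °C] = -0.7440
  sulphur-dioxide contribution → 0.2462 μm/a
  chloride contribution → 1.085 μm/a
  ⇒ r_corr(copper) = 1.331 μm/a
ISO 9224: D(t) = r_corr · t^b with b = 0.667 (copper, B1)
  D(9) = 1.331 × 9^0.667 = 1.331 × 4.33 = 5.764 μm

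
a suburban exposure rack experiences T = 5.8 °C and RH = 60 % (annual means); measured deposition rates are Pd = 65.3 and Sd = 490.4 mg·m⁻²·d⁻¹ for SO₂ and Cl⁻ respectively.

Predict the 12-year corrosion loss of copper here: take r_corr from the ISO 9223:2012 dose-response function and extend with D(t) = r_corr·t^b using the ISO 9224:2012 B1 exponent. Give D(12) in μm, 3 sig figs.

copper: T≤10 °C ⇒ hinge +0.126·(5.8−10) = -0.5292
  Pd branch = 0.0053·Pd^0.26·e^(0.059·RH+f) = 0.319 μm/a
  Cl⁻ term: 0.01025·490.4^0.27·exp(0.036·60+0.049·5.8) = 0.629
  sum: 0.319 + 0.629 → r_corr = 0.948 μm/a
ISO 9224: D(t) = r_corr · t^b with b = 0.667 (copper, B1)
  D(12) = 0.948 × 12^0.667 = 0.948 × 5.246 = 4.973 μm

D(12) = 4.97 μm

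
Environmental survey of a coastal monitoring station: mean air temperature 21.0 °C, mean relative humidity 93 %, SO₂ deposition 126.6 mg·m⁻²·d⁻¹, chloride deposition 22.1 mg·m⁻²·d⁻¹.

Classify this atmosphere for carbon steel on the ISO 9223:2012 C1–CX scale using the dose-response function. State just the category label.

carbon steel: f(T) = -0.054·(T−10) [T>10 °C] = -0.5940
  SO₂ term: 1.77·126.6^0.52·exp(0.02·93-0.5940) = 77.81
  Cl⁻ term: 0.102·22.1^0.62·exp(0.033·93+0.04·21.0) = 34.66
  r_corr = 77.81 + 34.66 = 112.5 μm/a
Category bounds: 80…200 μm/a bracket r_corr ⇒ C5

C5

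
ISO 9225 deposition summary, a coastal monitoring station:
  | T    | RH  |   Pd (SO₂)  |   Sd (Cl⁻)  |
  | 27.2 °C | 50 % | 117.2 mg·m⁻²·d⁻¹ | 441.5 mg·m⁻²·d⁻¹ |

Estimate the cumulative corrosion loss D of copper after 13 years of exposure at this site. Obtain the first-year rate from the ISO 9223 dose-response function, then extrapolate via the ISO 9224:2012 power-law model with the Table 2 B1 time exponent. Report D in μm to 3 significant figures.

D(13) = 7.22 μm

copper: T>10 °C ⇒ hinge -0.080·(27.2−10) = -1.3760
  sulphur-dioxide contribution → 0.08826 μm/a
  chloride contribution → 1.217 μm/a
  ⇒ r_corr(copper) = 1.306 μm/a
ISO 9224: D(t) = r_corr · t^b with b = 0.667 (copper, B1)
  D(13) = 1.306 × 13^0.667 = 1.306 × 5.534 = 7.225 μm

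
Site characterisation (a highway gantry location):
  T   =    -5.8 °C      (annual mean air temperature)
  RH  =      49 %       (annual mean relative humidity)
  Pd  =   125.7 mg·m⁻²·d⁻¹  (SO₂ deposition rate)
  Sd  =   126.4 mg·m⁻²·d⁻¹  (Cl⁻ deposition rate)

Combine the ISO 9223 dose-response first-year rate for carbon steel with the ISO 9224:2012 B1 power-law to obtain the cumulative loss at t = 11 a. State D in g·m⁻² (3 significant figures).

carbon steel: T≤10 °C ⇒ hinge +0.150·(-5.8−10) = -2.3700
  SO₂ term: 1.77·125.7^0.52·exp(0.02·49-2.3700) = 5.445
  Cl⁻ term: 0.102·126.4^0.62·exp(0.033·49+0.04·-5.8) = 8.188
  r_corr = 5.445 + 8.188 = 13.63 μm/a
Long-term exponent b (ISO 9224 Table 2, B1) = 0.523
  D(11) = 13.63 × 11^0.523 = 13.63 × 3.505 = 47.78 μm
  Mass loss = 47.78 μm × 7.85 g/cm³ = 375.1 g·m⁻²

D(11) = 375 g·m⁻²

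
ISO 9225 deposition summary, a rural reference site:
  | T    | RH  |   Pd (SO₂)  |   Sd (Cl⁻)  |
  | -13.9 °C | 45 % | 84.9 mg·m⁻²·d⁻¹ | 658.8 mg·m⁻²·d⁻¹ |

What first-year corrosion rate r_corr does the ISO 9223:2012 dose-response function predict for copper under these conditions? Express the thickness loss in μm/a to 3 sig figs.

r_corr = 0.163 μm/a

copper: T≤10 °C ⇒ hinge +0.126·(-13.9−10) = -3.0114
  Pd branch = 0.0053·Pd^0.26·e^(0.059·RH+f) = 0.01178 μm/a
  Sd branch = 0.01025·Sd^0.27·e^(0.036·RH+0.049·T) = 0.1512 μm/a
  r_corr = 0.01178 + 0.1512 = 0.163 μm/a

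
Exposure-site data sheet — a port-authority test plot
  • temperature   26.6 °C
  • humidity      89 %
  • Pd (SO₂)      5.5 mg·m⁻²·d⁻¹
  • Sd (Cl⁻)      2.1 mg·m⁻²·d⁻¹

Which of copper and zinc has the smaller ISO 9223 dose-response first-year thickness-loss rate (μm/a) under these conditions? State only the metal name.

zinc

copper: f(T) = -0.080·(T−10) [T>10 °C] = -1.3280
  SO₂ term: 0.0053·5.5^0.26·exp(0.059·89-1.3280) = 0.4174
  Cl⁻ term: 0.01025·2.1^0.27·exp(0.036·89+0.049·26.6) = 1.136
  sum: 0.4174 + 1.136 → r_corr = 1.553 μm/a
zinc: f(T) = -0.071·(T−10) [T>10 °C] = -1.1786
  SO₂ term: 0.0129·5.5^0.44·exp(0.046·89-1.1786) = 0.5041
  Cl⁻ term: 0.0175·2.1^0.57·exp(0.008·89+0.085·26.6) = 0.5222
  sum: 0.5041 + 0.5222 → r_corr = 1.026 μm/a
Ordering by μm/a: copper (1.55) > zinc (1.03)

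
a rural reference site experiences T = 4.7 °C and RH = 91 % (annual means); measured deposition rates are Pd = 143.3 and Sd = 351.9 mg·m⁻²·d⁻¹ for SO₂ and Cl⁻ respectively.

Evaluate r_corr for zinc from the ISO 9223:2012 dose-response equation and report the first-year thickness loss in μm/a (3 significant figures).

r_corr = 7.69 μm/a

zinc: temperature factor f = +0.038·(-5.3) = -0.2014
  sulphur-dioxide contribution → 6.164 μm/a
  chloride contribution → 1.528 μm/a
  total first-year rate 7.692 μm/a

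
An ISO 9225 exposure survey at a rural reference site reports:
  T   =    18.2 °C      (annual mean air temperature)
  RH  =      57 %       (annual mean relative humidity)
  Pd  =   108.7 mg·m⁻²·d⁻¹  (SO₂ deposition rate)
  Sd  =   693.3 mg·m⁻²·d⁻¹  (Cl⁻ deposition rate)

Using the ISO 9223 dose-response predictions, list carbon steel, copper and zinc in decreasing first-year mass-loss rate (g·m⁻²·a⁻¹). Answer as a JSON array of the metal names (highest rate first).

["carbon steel", "zinc", "copper"]

carbon steel: temperature factor f = -0.054·(8.2) = -0.4428
  sulphur-dioxide contribution → 40.7 μm/a
  chloride contribution → 79.99 μm/a
  ⇒ r_corr(carbon steel) = 120.7 μm/a
  mass loss = 120.7 μm/a × 7.85 g/cm³ = 947.4 g·m⁻²·a⁻¹
copper: f(T) = -0.080·(T−10) [T>10 °C] = -0.6560
  sulphur-dioxide contribution → 0.2687 μm/a
  chloride contribution → 1.138 μm/a
  total first-year rate 1.407 μm/a
  mass loss = 1.407 μm/a × 8.96 g/cm³ = 12.61 g·m⁻²·a⁻¹
zinc: f(T) = -0.071·(T−10) [T>10 °C] = -0.5822
  sulphur-dioxide contribution → 0.7806 μm/a
  chloride contribution → 5.398 μm/a
  ⇒ r_corr(zinc) = 6.179 μm/a
  mass loss = 6.179 μm/a × 7.14 g/cm³ = 44.12 g·m⁻²·a⁻¹
Ordering by g·m⁻²·a⁻¹: carbon steel (947) > zinc (44.1) > copper (12.6)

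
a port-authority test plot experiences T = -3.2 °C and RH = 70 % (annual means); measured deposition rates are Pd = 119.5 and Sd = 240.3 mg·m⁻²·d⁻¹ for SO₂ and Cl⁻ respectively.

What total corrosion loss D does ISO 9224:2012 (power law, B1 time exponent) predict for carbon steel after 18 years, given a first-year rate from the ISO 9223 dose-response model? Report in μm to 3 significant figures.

D(18) = 177 μm

carbon steel: temperature factor f = +0.150·(-13.2) = -1.9800
  SO₂ term: 1.77·119.5^0.52·exp(0.02·70-1.9800) = 11.92
  Cl⁻ term: 0.102·240.3^0.62·exp(0.033·70+0.04·-3.2) = 27.06
  sum: 11.92 + 27.06 → r_corr = 38.98 μm/a
Long-term exponent b (ISO 9224 Table 2, B1) = 0.523
  D(18) = 38.98 × 18^0.523 = 38.98 × 4.534 = 176.7 μm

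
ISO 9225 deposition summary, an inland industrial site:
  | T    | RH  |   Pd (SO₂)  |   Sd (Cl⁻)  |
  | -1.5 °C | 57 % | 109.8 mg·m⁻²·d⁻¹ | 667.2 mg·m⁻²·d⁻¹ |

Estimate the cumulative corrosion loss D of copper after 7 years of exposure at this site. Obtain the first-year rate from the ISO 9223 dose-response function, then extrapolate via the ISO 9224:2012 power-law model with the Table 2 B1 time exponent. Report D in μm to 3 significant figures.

D(7) = 2.02 μm

copper: temperature factor f = +0.126·(-11.5) = -1.4490
  SO₂ term: 0.0053·109.8^0.26·exp(0.059·57-1.4490) = 0.1219
  Sd branch = 0.01025·Sd^0.27·e^(0.036·RH+0.049·T) = 0.4291 μm/a
  sum: 0.1219 + 0.4291 → r_corr = 0.551 μm/a
Long-term exponent b (ISO 9224 Table 2, B1) = 0.667
  D(7) = 0.551 × 7^0.667 = 0.551 × 3.662 = 2.018 μm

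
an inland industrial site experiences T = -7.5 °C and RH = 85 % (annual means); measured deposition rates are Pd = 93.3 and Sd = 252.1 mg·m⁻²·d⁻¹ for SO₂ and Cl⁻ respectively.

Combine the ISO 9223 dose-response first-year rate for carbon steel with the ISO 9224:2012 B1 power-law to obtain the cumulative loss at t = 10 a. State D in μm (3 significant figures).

D(10) = 153 μm

carbon steel: T≤10 °C ⇒ hinge +0.150·(-7.5−10) = -2.6250
  sulphur-dioxide contribution → 7.423 μm/a
  chloride contribution → 38.5 μm/a
  ⇒ r_corr(carbon steel) = 45.93 μm/a
Long-term exponent b (ISO 9224 Table 2, B1) = 0.523
  D(10) = 45.93 × 10^0.523 = 45.93 × 3.334 = 153.1 μm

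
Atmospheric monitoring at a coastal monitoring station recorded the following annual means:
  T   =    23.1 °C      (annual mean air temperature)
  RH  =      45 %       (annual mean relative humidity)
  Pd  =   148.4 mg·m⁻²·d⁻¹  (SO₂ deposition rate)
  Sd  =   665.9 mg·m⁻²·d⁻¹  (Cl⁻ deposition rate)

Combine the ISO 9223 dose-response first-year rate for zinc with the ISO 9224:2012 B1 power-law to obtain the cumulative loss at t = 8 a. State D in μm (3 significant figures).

D(8) = 41.4 μm

zinc: temperature factor f = -0.071·(13.1) = -0.9301
  SO₂ term: 0.0129·148.4^0.44·exp(0.046·45-0.9301) = 0.364
  Cl⁻ term: 0.0175·665.9^0.57·exp(0.008·45+0.085·23.1) = 7.269
  sum: 0.364 + 7.269 → r_corr = 7.633 μm/a
Power-law: D(8) = r_corr · 8^0.813
  D(8) = 7.633 × 8^0.813 = 7.633 × 5.423 = 41.39 μm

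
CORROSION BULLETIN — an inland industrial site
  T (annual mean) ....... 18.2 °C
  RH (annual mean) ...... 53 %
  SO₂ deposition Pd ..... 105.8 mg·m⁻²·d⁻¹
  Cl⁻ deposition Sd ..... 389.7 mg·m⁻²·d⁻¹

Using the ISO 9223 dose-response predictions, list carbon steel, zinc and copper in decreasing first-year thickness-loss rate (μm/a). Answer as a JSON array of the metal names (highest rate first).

carbon steel: T>10 °C ⇒ hinge -0.054·(18.2−10) = -0.4428
  sulphur-dioxide contribution → 37.05 μm/a
  chloride contribution → 49.05 μm/a
  total first-year rate 86.09 μm/a
zinc: f(T) = -0.071·(T−10) [T>10 °C] = -0.5822
  sulphur-dioxide contribution → 0.6417 μm/a
  chloride contribution → 3.765 μm/a
  ⇒ r_corr(zinc) = 4.407 μm/a
copper: T>10 °C ⇒ hinge -0.080·(18.2−10) = -0.6560
  sulphur-dioxide contribution → 0.2108 μm/a
  chloride contribution → 0.8436 μm/a
  total first-year rate 1.054 μm/a
Ordering by μm/a: carbon steel (86.1) > zinc (4.41) > copper (1.05)

["carbon steel", "zinc", "copper"]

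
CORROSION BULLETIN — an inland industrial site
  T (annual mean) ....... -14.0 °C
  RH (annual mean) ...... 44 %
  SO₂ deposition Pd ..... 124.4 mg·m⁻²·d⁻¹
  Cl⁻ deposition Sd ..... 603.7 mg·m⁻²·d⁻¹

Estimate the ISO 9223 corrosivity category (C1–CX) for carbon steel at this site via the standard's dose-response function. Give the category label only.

carbon steel: T≤10 °C ⇒ hinge +0.150·(-14.0−10) = -3.6000
  sulphur-dioxide contribution → 1.432 μm/a
  chloride contribution → 13.19 μm/a
  ⇒ r_corr(carbon steel) = 14.62 μm/a
Category bounds: 1.3…25 μm/a bracket r_corr ⇒ C2

C2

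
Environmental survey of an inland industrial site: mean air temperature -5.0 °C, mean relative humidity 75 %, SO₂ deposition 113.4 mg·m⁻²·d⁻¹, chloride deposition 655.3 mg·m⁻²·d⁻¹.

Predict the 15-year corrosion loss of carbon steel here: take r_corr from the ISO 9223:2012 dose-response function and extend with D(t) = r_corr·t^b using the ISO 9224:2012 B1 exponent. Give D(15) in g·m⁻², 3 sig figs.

carbon steel: temperature factor f = +0.150·(-15.0) = -2.2500
  SO₂ term: 1.77·113.4^0.52·exp(0.02·75-2.2500) = 9.787
  Sd branch = 0.102·Sd^0.62·e^(0.033·RH+0.04·T) = 55.31 μm/a
  sum: 9.787 + 55.31 → r_corr = 65.1 μm/a
ISO 9224: D(t) = r_corr · t^b with b = 0.523 (carbon steel, B1)
  D(15) = 65.1 × 15^0.523 = 65.1 × 4.122 = 268.3 μm
  Mass loss = 268.3 μm × 7.85 g/cm³ = 2106 g·m⁻²

D(15) = 2.11e+03 g·m⁻²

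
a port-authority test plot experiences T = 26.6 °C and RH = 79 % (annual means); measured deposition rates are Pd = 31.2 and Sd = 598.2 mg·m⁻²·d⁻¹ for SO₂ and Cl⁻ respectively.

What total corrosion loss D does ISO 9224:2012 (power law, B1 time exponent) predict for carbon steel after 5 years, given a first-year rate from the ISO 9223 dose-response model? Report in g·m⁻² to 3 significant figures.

carbon steel: temperature factor f = -0.054·(16.6) = -0.8964
  SO₂ term: 1.77·31.2^0.52·exp(0.02·79-0.8964) = 20.98
  Sd branch = 0.102·Sd^0.62·e^(0.033·RH+0.04·T) = 211.1 μm/a
  sum: 20.98 + 211.1 → r_corr = 232.1 μm/a
Power-law: D(5) = r_corr · 5^0.523
  D(5) = 232.1 × 5^0.523 = 232.1 × 2.32 = 538.6 μm
  Mass loss = 538.6 μm × 7.85 g/cm³ = 4228 g·m⁻²

D(5) = 4.23e+03 g·m⁻²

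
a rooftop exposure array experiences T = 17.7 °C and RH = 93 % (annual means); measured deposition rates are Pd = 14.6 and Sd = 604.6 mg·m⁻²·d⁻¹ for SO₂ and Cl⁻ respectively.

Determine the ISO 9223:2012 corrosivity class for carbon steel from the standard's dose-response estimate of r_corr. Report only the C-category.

CX

carbon steel: f(T) = -0.054·(T−10) [T>10 °C] = -0.4158
  SO₂ term: 1.77·14.6^0.52·exp(0.02·93-0.4158) = 30.24
  Cl⁻ term: 0.102·604.6^0.62·exp(0.033·93+0.04·17.7) = 236.3
  r_corr = 30.24 + 236.3 = 266.5 μm/a
ISO 9223 Table 2 (carbon steel): 200 < 267 ≤ 700 μm/a ⇒ CX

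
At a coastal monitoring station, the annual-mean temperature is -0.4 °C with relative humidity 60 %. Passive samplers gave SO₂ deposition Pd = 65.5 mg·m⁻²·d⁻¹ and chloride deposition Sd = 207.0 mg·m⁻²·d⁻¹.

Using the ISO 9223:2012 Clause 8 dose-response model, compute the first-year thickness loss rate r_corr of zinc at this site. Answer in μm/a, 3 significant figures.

zinc: f(T) = +0.038·(T−10) [T≤10 °C] = -0.3952
  Pd branch = 0.0129·Pd^0.44·e^(0.046·RH+f) = 0.8645 μm/a
  Sd branch = 0.0175·Sd^0.57·e^(0.008·RH+0.085·T) = 0.5713 μm/a
  sum: 0.8645 + 0.5713 → r_corr = 1.436 μm/a

r_corr = 1.44 μm/a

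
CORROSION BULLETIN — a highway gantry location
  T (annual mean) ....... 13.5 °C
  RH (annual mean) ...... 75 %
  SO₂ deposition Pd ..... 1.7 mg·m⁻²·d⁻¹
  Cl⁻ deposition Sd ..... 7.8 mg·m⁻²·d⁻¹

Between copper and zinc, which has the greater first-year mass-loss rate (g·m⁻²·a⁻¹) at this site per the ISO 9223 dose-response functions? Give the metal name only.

copper

copper: T>10 °C ⇒ hinge -0.080·(13.5−10) = -0.2800
  sulphur-dioxide contribution → 0.384 μm/a
  chloride contribution → 0.5146 μm/a
  ⇒ r_corr(copper) = 0.8986 μm/a
  mass loss = 0.8986 μm/a × 8.96 g/cm³ = 8.052 g·m⁻²·a⁻¹
zinc: f(T) = -0.071·(T−10) [T>10 °C] = -0.2485
  sulphur-dioxide contribution → 0.4003 μm/a
  chloride contribution → 0.3239 μm/a
  total first-year rate 0.7242 μm/a
  mass loss = 0.7242 μm/a × 7.14 g/cm³ = 5.171 g·m⁻²·a⁻¹
Ordering by g·m⁻²·a⁻¹: copper (8.05) > zinc (5.17)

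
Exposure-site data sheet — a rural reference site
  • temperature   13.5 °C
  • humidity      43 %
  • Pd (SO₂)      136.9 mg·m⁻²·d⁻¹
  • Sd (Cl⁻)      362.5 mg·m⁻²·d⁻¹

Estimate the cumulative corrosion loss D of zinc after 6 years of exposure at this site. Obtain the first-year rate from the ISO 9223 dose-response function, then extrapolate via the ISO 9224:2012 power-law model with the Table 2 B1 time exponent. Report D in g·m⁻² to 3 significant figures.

zinc: temperature factor f = -0.071·(3.5) = -0.2485
  sulphur-dioxide contribution → 0.6335 μm/a
  chloride contribution → 2.237 μm/a
  total first-year rate 2.87 μm/a
Long-term exponent b (ISO 9224 Table 2, B1) = 0.813
  D(6) = 2.87 × 6^0.813 = 2.87 × 4.292 = 12.32 μm
  Mass loss = 12.32 μm × 7.14 g/cm³ = 87.95 g·m⁻²

D(6) = 87.9 g·m⁻²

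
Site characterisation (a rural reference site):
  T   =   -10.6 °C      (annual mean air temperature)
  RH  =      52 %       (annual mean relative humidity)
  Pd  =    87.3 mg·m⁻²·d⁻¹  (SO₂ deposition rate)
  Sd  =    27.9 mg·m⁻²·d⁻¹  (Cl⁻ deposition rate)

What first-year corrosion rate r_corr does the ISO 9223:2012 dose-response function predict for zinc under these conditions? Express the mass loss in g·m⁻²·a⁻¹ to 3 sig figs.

r_corr = 3.80 g·m⁻²·a⁻¹

zinc: T≤10 °C ⇒ hinge +0.038·(-10.6−10) = -0.7828
  Pd branch = 0.0129·Pd^0.44·e^(0.046·RH+f) = 0.4608 μm/a
  Sd branch = 0.0175·Sd^0.57·e^(0.008·RH+0.085·T) = 0.07185 μm/a
  sum: 0.4608 + 0.07185 → r_corr = 0.5326 μm/a
Convert to mass loss: 0.5326 μm/a × 7.14 g/cm³ = 3.803 g·m⁻²·a⁻¹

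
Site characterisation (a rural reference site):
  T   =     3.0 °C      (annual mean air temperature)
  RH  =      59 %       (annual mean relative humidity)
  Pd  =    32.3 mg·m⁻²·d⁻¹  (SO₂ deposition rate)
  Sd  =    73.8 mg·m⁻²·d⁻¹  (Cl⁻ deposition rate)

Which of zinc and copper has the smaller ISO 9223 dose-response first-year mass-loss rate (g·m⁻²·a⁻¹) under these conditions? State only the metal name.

zinc: temperature factor f = +0.038·(-7.0) = -0.2660
  Pd branch = 0.0129·Pd^0.44·e^(0.046·RH+f) = 0.6883 μm/a
  Cl⁻ term: 0.0175·73.8^0.57·exp(0.008·59+0.085·3.0) = 0.4203
  r_corr = 0.6883 + 0.4203 = 1.109 μm/a
  mass loss = 1.109 μm/a × 7.14 g/cm³ = 7.916 g·m⁻²·a⁻¹
copper: temperature factor f = +0.126·(-7.0) = -0.8820
  Pd branch = 0.0053·Pd^0.26·e^(0.059·RH+f) = 0.176 μm/a
  Sd branch = 0.01025·Sd^0.27·e^(0.036·RH+0.049·T) = 0.3172 μm/a
  sum: 0.176 + 0.3172 → r_corr = 0.4932 μm/a
  mass loss = 0.4932 μm/a × 8.96 g/cm³ = 4.419 g·m⁻²·a⁻¹
Ordering by g·m⁻²·a⁻¹: zinc (7.92) > copper (4.42)

copper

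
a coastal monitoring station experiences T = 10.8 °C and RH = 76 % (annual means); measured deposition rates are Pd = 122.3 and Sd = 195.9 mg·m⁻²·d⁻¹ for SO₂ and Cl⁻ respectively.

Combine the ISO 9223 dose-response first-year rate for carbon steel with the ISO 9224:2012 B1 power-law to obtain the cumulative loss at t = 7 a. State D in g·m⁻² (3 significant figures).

carbon steel: f(T) = -0.054·(T−10) [T>10 °C] = -0.0432
  Pd branch = 1.77·Pd^0.52·e^(0.02·RH+f) = 94.36 μm/a
  Sd branch = 0.102·Sd^0.62·e^(0.033·RH+0.04·T) = 50.87 μm/a
  sum: 94.36 + 50.87 → r_corr = 145.2 μm/a
Power-law: D(7) = r_corr · 7^0.523
  D(7) = 145.2 × 7^0.523 = 145.2 × 2.767 = 401.8 μm
  Mass loss = 401.8 μm × 7.85 g/cm³ = 3154 g·m⁻²

D(7) = 3.15e+03 g·m⁻²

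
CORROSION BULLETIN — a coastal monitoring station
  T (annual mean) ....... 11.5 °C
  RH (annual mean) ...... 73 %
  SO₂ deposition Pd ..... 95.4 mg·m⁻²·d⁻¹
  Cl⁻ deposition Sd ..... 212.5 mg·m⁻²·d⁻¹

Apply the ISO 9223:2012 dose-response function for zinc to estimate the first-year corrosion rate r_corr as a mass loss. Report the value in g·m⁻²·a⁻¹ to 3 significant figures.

r_corr = 30.3 g·m⁻²·a⁻¹

zinc: temperature factor f = -0.071·(1.5) = -0.1065
  SO₂ term: 0.0129·95.4^0.44·exp(0.046·73-0.1065) = 2.476
  Sd branch = 0.0175·Sd^0.57·e^(0.008·RH+0.085·T) = 1.769 μm/a
  r_corr = 2.476 + 1.769 = 4.245 μm/a
Convert to mass loss: 4.245 μm/a × 7.14 g/cm³ = 30.31 g·m⁻²·a⁻¹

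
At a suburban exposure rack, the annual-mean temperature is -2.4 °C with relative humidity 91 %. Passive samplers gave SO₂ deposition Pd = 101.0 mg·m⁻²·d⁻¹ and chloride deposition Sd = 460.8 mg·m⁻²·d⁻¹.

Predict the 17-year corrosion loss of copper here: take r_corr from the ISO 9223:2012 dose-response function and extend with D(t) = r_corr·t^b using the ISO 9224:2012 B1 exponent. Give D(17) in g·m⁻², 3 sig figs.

copper: T≤10 °C ⇒ hinge +0.126·(-2.4−10) = -1.5624
  SO₂ term: 0.0053·101.0^0.26·exp(0.059·91-1.5624) = 0.7917
  Sd branch = 0.01025·Sd^0.27·e^(0.036·RH+0.049·T) = 1.263 μm/a
  r_corr = 0.7917 + 1.263 = 2.055 μm/a
Power-law: D(17) = r_corr · 17^0.667
  D(17) = 2.055 × 17^0.667 = 2.055 × 6.618 = 13.6 μm
  Mass loss = 13.6 μm × 8.96 g/cm³ = 121.9 g·m⁻²

D(17) = 122 g·m⁻²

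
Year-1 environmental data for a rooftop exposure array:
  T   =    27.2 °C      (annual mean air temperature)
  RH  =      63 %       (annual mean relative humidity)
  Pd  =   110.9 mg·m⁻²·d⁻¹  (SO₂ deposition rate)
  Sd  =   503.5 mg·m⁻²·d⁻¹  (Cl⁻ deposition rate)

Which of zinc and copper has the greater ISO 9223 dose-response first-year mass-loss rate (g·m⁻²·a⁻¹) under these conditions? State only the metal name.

zinc: f(T) = -0.071·(T−10) [T>10 °C] = -1.2212
  SO₂ term: 0.0129·110.9^0.44·exp(0.046·63-1.2212) = 0.5478
  Sd branch = 0.0175·Sd^0.57·e^(0.008·RH+0.085·T) = 10.14 μm/a
  sum: 0.5478 + 10.14 → r_corr = 10.69 μm/a
  mass loss = 10.69 μm/a × 7.14 g/cm³ = 76.33 g·m⁻²·a⁻¹
copper: temperature factor f = -0.080·(17.2) = -1.3760
  Pd branch = 0.0053·Pd^0.26·e^(0.059·RH+f) = 0.1873 μm/a
  Cl⁻ term: 0.01025·503.5^0.27·exp(0.036·63+0.049·27.2) = 2.014
  sum: 0.1873 + 2.014 → r_corr = 2.201 μm/a
  mass loss = 2.201 μm/a × 8.96 g/cm³ = 19.72 g·m⁻²·a⁻¹
Ordering by g·m⁻²·a⁻¹: zinc (76.3) > copper (19.7)

zinc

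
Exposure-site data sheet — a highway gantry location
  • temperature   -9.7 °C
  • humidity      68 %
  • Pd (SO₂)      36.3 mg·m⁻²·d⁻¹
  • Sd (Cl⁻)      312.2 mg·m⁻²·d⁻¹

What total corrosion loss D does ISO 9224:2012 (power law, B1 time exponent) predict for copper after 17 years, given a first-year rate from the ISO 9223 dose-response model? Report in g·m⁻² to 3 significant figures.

D(17) = 24.3 g·m⁻²

copper: temperature factor f = +0.126·(-19.7) = -2.4822
  SO₂ term: 0.0053·36.3^0.26·exp(0.059·68-2.4822) = 0.06226
  Cl⁻ term: 0.01025·312.2^0.27·exp(0.036·68+0.049·-9.7) = 0.3475
  r_corr = 0.06226 + 0.3475 = 0.4098 μm/a
ISO 9224: D(t) = r_corr · t^b with b = 0.667 (copper, B1)
  D(17) = 0.4098 × 17^0.667 = 0.4098 × 6.618 = 2.712 μm
  Mass loss = 2.712 μm × 8.96 g/cm³ = 24.3 g·m⁻²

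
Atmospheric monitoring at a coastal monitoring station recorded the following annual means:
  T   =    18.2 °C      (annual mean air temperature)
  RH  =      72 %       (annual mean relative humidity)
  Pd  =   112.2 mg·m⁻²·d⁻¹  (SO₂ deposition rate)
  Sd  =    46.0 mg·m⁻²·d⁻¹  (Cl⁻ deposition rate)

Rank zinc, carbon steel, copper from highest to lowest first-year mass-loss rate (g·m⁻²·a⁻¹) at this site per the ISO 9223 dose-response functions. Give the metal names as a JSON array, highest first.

zinc: f(T) = -0.071·(T−10) [T>10 °C] = -0.5822
  sulphur-dioxide contribution → 1.578 μm/a
  chloride contribution → 1.297 μm/a
  total first-year rate 2.875 μm/a
  mass loss = 2.875 μm/a × 7.14 g/cm³ = 20.53 g·m⁻²·a⁻¹
carbon steel: T>10 °C ⇒ hinge -0.054·(18.2−10) = -0.4428
  sulphur-dioxide contribution → 55.85 μm/a
  chloride contribution → 24.41 μm/a
  ⇒ r_corr(carbon steel) = 80.26 μm/a
  mass loss = 80.26 μm/a × 7.85 g/cm³ = 630.1 g·m⁻²·a⁻¹
copper: temperature factor f = -0.080·(8.2) = -0.6560
  sulphur-dioxide contribution → 0.6565 μm/a
  chloride contribution → 0.939 μm/a
  ⇒ r_corr(copper) = 1.596 μm/a
  mass loss = 1.596 μm/a × 8.96 g/cm³ = 14.3 g·m⁻²·a⁻¹
Ordering by g·m⁻²·a⁻¹: carbon steel (630) > zinc (20.5) > copper (14.3)

["carbon steel", "zinc", "copper"]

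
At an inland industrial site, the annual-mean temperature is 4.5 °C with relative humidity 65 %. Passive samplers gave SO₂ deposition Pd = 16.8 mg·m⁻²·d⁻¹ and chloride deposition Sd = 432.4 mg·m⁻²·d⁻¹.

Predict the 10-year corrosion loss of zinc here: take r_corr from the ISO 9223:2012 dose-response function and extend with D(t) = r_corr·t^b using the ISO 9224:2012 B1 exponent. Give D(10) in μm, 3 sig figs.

zinc: T≤10 °C ⇒ hinge +0.038·(4.5−10) = -0.2090
  SO₂ term: 0.0129·16.8^0.44·exp(0.046·65-0.2090) = 0.7203
  Sd branch = 0.0175·Sd^0.57·e^(0.008·RH+0.085·T) = 1.372 μm/a
  sum: 0.7203 + 1.372 → r_corr = 2.093 μm/a
ISO 9224: D(t) = r_corr · t^b with b = 0.813 (zinc, B1)
  D(10) = 2.093 × 10^0.813 = 2.093 × 6.501 = 13.6 μm

D(10) = 13.6 μm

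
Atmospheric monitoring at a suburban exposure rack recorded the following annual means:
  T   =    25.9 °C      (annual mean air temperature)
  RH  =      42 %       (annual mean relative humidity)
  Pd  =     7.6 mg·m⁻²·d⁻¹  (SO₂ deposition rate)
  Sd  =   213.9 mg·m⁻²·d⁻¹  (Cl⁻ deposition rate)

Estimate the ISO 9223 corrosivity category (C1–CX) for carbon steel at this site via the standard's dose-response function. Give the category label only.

carbon steel: temperature factor f = -0.054·(15.9) = -0.8586
  Pd branch = 1.77·Pd^0.52·e^(0.02·RH+f) = 4.988 μm/a
  Sd branch = 0.102·Sd^0.62·e^(0.033·RH+0.04·T) = 32 μm/a
  r_corr = 4.988 + 32 = 36.99 μm/a
Category bounds: 25…50 μm/a bracket r_corr ⇒ C3

C3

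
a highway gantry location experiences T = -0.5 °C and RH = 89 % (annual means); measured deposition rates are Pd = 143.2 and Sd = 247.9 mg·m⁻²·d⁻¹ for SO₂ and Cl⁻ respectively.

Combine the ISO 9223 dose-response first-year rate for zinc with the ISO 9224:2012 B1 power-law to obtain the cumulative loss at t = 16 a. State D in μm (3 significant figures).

zinc: temperature factor f = +0.038·(-10.5) = -0.3990
  SO₂ term: 0.0129·143.2^0.44·exp(0.046·89-0.3990) = 4.612
  Sd branch = 0.0175·Sd^0.57·e^(0.008·RH+0.085·T) = 0.7917 μm/a
  sum: 4.612 + 0.7917 → r_corr = 5.404 μm/a
Long-term exponent b (ISO 9224 Table 2, B1) = 0.813
  D(16) = 5.404 × 16^0.813 = 5.404 × 9.527 = 51.48 μm

D(16) = 51.5 μm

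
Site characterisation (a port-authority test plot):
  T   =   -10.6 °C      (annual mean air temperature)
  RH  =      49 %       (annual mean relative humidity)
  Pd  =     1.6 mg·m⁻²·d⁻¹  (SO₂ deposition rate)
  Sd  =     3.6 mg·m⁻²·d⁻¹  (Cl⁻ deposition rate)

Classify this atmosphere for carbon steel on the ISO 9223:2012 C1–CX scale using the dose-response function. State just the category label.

C1

carbon steel: temperature factor f = +0.150·(-20.6) = -3.0900
  sulphur-dioxide contribution → 0.274 μm/a
  chloride contribution → 0.7441 μm/a
  total first-year rate 1.018 μm/a
1.02 μm/a falls in (0, 1.3] for carbon steel → category C1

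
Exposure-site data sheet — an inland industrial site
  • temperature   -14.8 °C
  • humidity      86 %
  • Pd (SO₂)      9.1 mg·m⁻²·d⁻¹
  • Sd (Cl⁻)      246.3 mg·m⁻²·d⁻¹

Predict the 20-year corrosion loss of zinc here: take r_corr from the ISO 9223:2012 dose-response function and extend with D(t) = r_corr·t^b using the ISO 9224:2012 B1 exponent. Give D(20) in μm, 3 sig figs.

D(20) = 10.5 μm

zinc: f(T) = +0.038·(T−10) [T≤10 °C] = -0.9424
  SO₂ term: 0.0129·9.1^0.44·exp(0.046·86-0.9424) = 0.694
  Cl⁻ term: 0.0175·246.3^0.57·exp(0.008·86+0.085·-14.8) = 0.2284
  r_corr = 0.694 + 0.2284 = 0.9224 μm/a
ISO 9224: D(t) = r_corr · t^b with b = 0.813 (zinc, B1)
  D(20) = 0.9224 × 20^0.813 = 0.9224 × 11.42 = 10.54 μm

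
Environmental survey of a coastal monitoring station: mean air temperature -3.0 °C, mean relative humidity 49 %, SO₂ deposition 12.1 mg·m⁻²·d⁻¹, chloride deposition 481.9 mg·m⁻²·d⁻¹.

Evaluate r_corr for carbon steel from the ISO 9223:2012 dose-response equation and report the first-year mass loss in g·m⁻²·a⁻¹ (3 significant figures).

r_corr = 184 g·m⁻²·a⁻¹

carbon steel: f(T) = +0.150·(T−10) [T≤10 °C] = -1.9500
  sulphur-dioxide contribution → 2.453 μm/a
  chloride contribution → 21 μm/a
  total first-year rate 23.45 μm/a
Convert to mass loss: 23.45 μm/a × 7.85 g/cm³ = 184.1 g·m⁻²·a⁻¹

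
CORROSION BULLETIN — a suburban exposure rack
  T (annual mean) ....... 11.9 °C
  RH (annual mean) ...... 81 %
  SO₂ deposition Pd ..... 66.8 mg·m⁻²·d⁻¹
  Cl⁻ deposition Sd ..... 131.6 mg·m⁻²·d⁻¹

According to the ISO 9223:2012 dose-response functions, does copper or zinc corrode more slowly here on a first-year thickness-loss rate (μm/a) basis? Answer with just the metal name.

copper

copper: T>10 °C ⇒ hinge -0.080·(11.9−10) = -0.1520
  SO₂ term: 0.0053·66.8^0.26·exp(0.059·81-0.1520) = 1.615
  Cl⁻ term: 0.01025·131.6^0.27·exp(0.036·81+0.049·11.9) = 1.266
  r_corr = 1.615 + 1.266 = 2.881 μm/a
zinc: T>10 °C ⇒ hinge -0.071·(11.9−10) = -0.1349
  SO₂ term: 0.0129·66.8^0.44·exp(0.046·81-0.1349) = 2.972
  Cl⁻ term: 0.0175·131.6^0.57·exp(0.008·81+0.085·11.9) = 1.485
  r_corr = 2.972 + 1.485 = 4.457 μm/a
Ordering by μm/a: zinc (4.46) > copper (2.88)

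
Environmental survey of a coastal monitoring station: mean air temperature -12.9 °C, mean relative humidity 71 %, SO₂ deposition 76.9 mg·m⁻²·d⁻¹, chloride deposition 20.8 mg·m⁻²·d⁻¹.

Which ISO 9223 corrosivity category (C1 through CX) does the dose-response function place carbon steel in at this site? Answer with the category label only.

C2

carbon steel: f(T) = +0.150·(T−10) [T≤10 °C] = -3.4350
  sulphur-dioxide contribution → 2.257 μm/a
  chloride contribution → 4.162 μm/a
  ⇒ r_corr(carbon steel) = 6.419 μm/a
6.42 μm/a falls in (1.3, 25] for carbon steel → category C2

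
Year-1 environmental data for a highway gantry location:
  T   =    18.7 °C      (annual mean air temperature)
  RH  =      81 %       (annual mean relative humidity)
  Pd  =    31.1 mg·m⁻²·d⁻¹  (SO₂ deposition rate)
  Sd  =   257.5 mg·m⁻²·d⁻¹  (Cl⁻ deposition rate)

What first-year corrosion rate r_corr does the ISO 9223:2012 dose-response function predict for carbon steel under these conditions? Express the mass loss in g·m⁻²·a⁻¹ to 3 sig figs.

r_corr = 1.03e+03 g·m⁻²·a⁻¹

carbon steel: T>10 °C ⇒ hinge -0.054·(18.7−10) = -0.4698
  Pd branch = 1.77·Pd^0.52·e^(0.02·RH+f) = 33.4 μm/a
  Cl⁻ term: 0.102·257.5^0.62·exp(0.033·81+0.04·18.7) = 97.5
  r_corr = 33.4 + 97.5 = 130.9 μm/a
Convert to mass loss: 130.9 μm/a × 7.85 g/cm³ = 1028 g·m⁻²·a⁻¹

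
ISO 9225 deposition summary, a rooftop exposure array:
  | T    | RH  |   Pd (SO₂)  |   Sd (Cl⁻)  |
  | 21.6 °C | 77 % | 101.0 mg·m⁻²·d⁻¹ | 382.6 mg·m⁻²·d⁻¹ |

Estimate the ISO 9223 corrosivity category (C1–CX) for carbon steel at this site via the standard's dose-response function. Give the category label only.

C5

carbon steel: temperature factor f = -0.054·(11.6) = -0.6264
  Pd branch = 1.77·Pd^0.52·e^(0.02·RH+f) = 48.64 μm/a
  Sd branch = 0.102·Sd^0.62·e^(0.033·RH+0.04·T) = 122.7 μm/a
  r_corr = 48.64 + 122.7 = 171.3 μm/a
ISO 9223 Table 2 (carbon steel): 80 < 171 ≤ 200 μm/a ⇒ C5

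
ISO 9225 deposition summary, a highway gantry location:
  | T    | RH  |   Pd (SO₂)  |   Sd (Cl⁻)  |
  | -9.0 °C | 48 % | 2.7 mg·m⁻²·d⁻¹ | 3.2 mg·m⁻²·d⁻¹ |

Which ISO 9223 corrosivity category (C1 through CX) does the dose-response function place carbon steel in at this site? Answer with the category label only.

carbon steel: temperature factor f = +0.150·(-19.0) = -2.8500
  SO₂ term: 1.77·2.7^0.52·exp(0.02·48-2.8500) = 0.4482
  Cl⁻ term: 0.102·3.2^0.62·exp(0.033·48+0.04·-9.0) = 0.7135
  r_corr = 0.4482 + 0.7135 = 1.162 μm/a
1.16 μm/a falls in (0, 1.3] for carbon steel → category C1

C1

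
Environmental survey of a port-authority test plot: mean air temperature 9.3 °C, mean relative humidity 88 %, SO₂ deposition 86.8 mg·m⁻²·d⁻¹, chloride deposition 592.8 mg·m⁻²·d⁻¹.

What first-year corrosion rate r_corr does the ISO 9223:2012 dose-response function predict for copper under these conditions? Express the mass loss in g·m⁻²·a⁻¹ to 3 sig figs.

copper: temperature factor f = +0.126·(-0.7) = -0.0882
  Pd branch = 0.0053·Pd^0.26·e^(0.059·RH+f) = 2.785 μm/a
  Sd branch = 0.01025·Sd^0.27·e^(0.036·RH+0.049·T) = 2.154 μm/a
  r_corr = 2.785 + 2.154 = 4.939 μm/a
Convert to mass loss: 4.939 μm/a × 8.96 g/cm³ = 44.25 g·m⁻²·a⁻¹

r_corr = 44.3 g·m⁻²·a⁻¹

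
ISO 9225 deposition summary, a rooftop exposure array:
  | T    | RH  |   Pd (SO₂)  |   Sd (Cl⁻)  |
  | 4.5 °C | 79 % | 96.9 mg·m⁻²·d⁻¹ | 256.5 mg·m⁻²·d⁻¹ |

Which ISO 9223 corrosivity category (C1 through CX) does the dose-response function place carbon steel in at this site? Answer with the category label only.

carbon steel: T≤10 °C ⇒ hinge +0.150·(4.5−10) = -0.8250
  SO₂ term: 1.77·96.9^0.52·exp(0.02·79-0.8250) = 40.62
  Sd branch = 0.102·Sd^0.62·e^(0.033·RH+0.04·T) = 51.6 μm/a
  sum: 40.62 + 51.6 → r_corr = 92.22 μm/a
ISO 9223 Table 2 (carbon steel): 80 < 92.2 ≤ 200 μm/a ⇒ C5

C5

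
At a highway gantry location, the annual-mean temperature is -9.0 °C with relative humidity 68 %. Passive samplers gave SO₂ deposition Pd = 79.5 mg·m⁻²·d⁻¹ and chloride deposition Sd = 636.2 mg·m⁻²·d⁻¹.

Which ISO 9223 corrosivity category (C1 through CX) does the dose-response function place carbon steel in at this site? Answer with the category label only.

carbon steel: f(T) = +0.150·(T−10) [T≤10 °C] = -2.8500
  sulphur-dioxide contribution → 3.882 μm/a
  chloride contribution → 36.73 μm/a
  ⇒ r_corr(carbon steel) = 40.61 μm/a
ISO 9223 Table 2 (carbon steel): 25 < 40.6 ≤ 50 μm/a ⇒ C3

C3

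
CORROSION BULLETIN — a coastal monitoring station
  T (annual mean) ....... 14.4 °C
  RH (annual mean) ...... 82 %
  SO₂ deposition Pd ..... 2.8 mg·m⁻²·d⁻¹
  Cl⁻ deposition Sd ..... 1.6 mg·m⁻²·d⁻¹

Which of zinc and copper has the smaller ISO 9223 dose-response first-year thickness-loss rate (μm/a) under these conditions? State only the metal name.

zinc

zinc: T>10 °C ⇒ hinge -0.071·(14.4−10) = -0.3124
  sulphur-dioxide contribution → 0.6454 μm/a
  chloride contribution → 0.1499 μm/a
  ⇒ r_corr(zinc) = 0.7953 μm/a
copper: f(T) = -0.080·(T−10) [T>10 °C] = -0.3520
  sulphur-dioxide contribution → 0.6149 μm/a
  chloride contribution → 0.4511 μm/a
  ⇒ r_corr(copper) = 1.066 μm/a
Ordering by μm/a: copper (1.07) > zinc (0.795)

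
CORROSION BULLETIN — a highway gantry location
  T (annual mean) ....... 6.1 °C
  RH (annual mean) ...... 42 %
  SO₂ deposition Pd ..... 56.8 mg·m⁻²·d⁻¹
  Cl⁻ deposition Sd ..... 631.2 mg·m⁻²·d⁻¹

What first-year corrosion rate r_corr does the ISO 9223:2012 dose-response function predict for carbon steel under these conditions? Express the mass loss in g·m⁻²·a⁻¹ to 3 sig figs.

carbon steel: temperature factor f = +0.150·(-3.9) = -0.5850
  sulphur-dioxide contribution → 18.66 μm/a
  chloride contribution → 28.35 μm/a
  total first-year rate 47.02 μm/a
Convert to mass loss: 47.02 μm/a × 7.85 g/cm³ = 369.1 g·m⁻²·a⁻¹

r_corr = 369 g·m⁻²·a⁻¹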